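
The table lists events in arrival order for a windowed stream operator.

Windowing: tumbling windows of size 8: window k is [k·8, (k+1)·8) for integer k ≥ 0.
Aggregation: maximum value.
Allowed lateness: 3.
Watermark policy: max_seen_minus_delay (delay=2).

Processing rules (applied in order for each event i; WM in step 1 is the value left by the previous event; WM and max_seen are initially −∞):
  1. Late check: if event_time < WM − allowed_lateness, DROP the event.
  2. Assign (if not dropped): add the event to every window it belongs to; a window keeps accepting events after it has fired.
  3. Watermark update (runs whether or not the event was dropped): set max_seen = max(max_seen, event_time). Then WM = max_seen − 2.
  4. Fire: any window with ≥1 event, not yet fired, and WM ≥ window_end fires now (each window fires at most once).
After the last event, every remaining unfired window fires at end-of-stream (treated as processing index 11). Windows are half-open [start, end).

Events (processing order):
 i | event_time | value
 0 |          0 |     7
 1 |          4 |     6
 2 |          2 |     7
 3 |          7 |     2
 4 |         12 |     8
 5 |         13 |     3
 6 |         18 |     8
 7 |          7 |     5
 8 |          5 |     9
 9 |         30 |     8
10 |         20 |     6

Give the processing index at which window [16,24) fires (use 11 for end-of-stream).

9

i=0 t=0 v=7: → [0,8); WM=-2
i=1 t=4 v=6: → [0,8); WM=2
i=2 t=2 v=7: → [0,8); WM=2
i=3 t=7 v=2: → [0,8); WM=5
i=4 t=12 v=8: → [8,16); WM=10; [0,8) fires=7
i=5 t=13 v=3: → [8,16); WM=11
i=6 t=18 v=8: → [16,24); WM=16; [8,16) fires=8
i=7 t=7 v=5: DROP (t<16-3); WM=16
i=8 t=5 v=9: DROP (t<16-3); WM=16
i=9 t=30 v=8: → [24,32); WM=28; [16,24) fires=8
i=10 t=20 v=6: DROP (t<28-3); WM=28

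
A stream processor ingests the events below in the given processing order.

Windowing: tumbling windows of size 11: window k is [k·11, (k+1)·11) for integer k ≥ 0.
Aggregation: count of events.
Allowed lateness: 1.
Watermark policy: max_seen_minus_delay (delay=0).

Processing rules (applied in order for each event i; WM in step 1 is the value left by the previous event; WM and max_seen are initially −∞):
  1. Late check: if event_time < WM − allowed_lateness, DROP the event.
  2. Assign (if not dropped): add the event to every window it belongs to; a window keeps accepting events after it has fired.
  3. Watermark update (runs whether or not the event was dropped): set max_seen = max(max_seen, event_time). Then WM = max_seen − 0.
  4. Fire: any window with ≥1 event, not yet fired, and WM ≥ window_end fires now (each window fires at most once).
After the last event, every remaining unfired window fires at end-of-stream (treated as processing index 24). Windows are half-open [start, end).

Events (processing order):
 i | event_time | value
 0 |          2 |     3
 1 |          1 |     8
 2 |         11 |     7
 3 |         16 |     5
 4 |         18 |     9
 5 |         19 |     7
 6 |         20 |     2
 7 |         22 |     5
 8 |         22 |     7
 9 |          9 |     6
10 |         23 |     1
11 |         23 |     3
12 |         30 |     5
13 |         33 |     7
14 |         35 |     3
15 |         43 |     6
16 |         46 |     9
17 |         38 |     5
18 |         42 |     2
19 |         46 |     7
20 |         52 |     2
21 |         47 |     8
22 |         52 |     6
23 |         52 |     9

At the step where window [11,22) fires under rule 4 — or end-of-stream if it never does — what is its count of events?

i=0 t=2 v=3: → [0,11); WM=2
i=1 t=1 v=8: → [0,11); WM=2
i=2 t=11 v=7: → [11,22); WM=11; [0,11) fires=2
i=3 t=16 v=5: → [11,22); WM=16
i=4 t=18 v=9: → [11,22); WM=18
i=5 t=19 v=7: → [11,22); WM=19
i=6 t=20 v=2: → [11,22); WM=20
i=7 t=22 v=5: → [22,33); WM=22; [11,22) fires=5
i=8 t=22 v=7: → [22,33); WM=22
i=9 t=9 v=6: DROP (t<22-1); WM=22
i=10 t=23 v=1: → [22,33); WM=23
i=11 t=23 v=3: → [22,33); WM=23
i=12 t=30 v=5: → [22,33); WM=30
i=13 t=33 v=7: → [33,44); WM=33; [22,33) fires=5
i=14 t=35 v=3: → [33,44); WM=35
i=15 t=43 v=6: → [33,44); WM=43
i=16 t=46 v=9: → [44,55); WM=46; [33,44) fires=3
i=17 t=38 v=5: DROP (t<46-1); WM=46
i=18 t=42 v=2: DROP (t<46-1); WM=46
i=19 t=46 v=7: → [44,55); WM=46
i=20 t=52 v=2: → [44,55); WM=52
i=21 t=47 v=8: DROP (t<52-1); WM=52
i=22 t=52 v=6: → [44,55); WM=52
i=23 t=52 v=9: → [44,55); WM=52

5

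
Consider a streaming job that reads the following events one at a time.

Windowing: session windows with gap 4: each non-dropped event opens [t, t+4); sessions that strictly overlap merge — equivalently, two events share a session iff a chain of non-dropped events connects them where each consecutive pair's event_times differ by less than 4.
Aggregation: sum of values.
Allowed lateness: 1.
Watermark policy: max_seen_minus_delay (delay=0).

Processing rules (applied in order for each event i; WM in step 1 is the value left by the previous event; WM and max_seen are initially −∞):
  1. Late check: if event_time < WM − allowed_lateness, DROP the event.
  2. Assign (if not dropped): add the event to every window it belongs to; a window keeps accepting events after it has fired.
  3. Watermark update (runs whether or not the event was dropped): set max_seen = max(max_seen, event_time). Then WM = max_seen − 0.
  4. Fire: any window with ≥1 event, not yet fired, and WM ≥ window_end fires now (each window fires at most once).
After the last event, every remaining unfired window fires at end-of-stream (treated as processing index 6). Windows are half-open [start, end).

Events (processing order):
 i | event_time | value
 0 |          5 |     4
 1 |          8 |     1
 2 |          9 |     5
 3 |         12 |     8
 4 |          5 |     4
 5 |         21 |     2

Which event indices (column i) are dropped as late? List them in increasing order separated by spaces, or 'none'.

i=0 t=5 v=4: → [5,9); WM=5
i=1 t=8 v=1: → [5,12); WM=8
i=2 t=9 v=5: → [5,13); WM=9
i=3 t=12 v=8: → [5,16); WM=12
i=4 t=5 v=4: DROP (t<12-1); WM=12
i=5 t=21 v=2: → [21,25); WM=21

4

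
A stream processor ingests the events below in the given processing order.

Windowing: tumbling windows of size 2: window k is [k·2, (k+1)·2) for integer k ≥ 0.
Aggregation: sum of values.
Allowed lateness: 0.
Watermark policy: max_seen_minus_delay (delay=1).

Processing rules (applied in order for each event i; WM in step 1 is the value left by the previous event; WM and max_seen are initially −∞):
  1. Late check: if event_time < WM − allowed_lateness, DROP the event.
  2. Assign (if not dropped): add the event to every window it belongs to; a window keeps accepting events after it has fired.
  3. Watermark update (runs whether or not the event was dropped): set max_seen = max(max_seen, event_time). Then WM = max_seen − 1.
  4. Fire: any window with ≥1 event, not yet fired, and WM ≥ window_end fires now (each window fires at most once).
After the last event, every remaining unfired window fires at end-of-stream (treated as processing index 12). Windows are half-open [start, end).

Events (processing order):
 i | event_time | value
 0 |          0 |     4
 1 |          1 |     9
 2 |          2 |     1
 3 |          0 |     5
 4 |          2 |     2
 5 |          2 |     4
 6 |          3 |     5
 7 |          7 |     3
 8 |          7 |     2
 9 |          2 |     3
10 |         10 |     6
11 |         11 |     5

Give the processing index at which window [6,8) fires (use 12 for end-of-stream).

i=0 t=0 v=4: → [0,2); WM=-1
i=1 t=1 v=9: → [0,2); WM=0
i=2 t=2 v=1: → [2,4); WM=1
i=3 t=0 v=5: DROP (t<1-0); WM=1
i=4 t=2 v=2: → [2,4); WM=1
i=5 t=2 v=4: → [2,4); WM=1
i=6 t=3 v=5: → [2,4); WM=2; [0,2) fires=13
i=7 t=7 v=3: → [6,8); WM=6; [2,4) fires=12
i=8 t=7 v=2: → [6,8); WM=6
i=9 t=2 v=3: DROP (t<6-0); WM=6
i=10 t=10 v=6: → [10,12); WM=9; [6,8) fires=5
i=11 t=11 v=5: → [10,12); WM=10

10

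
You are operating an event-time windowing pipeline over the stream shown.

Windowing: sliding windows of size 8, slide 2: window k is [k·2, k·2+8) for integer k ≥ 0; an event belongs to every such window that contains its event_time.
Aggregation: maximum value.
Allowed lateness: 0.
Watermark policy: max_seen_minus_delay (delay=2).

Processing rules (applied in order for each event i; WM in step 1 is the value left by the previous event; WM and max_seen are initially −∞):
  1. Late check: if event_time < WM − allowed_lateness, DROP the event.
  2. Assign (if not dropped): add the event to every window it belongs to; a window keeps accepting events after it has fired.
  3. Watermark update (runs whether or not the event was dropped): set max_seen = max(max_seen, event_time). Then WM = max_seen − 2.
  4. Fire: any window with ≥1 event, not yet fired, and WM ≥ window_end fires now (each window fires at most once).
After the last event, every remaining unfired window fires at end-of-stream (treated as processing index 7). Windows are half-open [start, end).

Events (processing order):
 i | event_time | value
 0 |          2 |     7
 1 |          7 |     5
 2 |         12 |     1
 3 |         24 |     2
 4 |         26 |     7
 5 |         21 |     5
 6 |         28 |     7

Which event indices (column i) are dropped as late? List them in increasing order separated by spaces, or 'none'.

i=0 t=2 v=7: → [2,10),[0,8); WM=0
i=1 t=7 v=5: → [6,14),[4,12),[2,10),[0,8); WM=5
i=2 t=12 v=1: → [12,20),[10,18),[8,16),[6,14); WM=10; [0,8) fires=7 [2,10) fires=7
i=3 t=24 v=2: → [24,32),[22,30),[20,28),[18,26); WM=22; [4,12) fires=5 [6,14) fires=5 [8,16) fires=1 [10,18) fires=1 [12,20) fires=1
i=4 t=26 v=7: → [26,34),[24,32),[22,30),[20,28); WM=24
i=5 t=21 v=5: DROP (t<24-0); WM=24
i=6 t=28 v=7: → [28,36),[26,34),[24,32),[22,30); WM=26; [18,26) fires=2

5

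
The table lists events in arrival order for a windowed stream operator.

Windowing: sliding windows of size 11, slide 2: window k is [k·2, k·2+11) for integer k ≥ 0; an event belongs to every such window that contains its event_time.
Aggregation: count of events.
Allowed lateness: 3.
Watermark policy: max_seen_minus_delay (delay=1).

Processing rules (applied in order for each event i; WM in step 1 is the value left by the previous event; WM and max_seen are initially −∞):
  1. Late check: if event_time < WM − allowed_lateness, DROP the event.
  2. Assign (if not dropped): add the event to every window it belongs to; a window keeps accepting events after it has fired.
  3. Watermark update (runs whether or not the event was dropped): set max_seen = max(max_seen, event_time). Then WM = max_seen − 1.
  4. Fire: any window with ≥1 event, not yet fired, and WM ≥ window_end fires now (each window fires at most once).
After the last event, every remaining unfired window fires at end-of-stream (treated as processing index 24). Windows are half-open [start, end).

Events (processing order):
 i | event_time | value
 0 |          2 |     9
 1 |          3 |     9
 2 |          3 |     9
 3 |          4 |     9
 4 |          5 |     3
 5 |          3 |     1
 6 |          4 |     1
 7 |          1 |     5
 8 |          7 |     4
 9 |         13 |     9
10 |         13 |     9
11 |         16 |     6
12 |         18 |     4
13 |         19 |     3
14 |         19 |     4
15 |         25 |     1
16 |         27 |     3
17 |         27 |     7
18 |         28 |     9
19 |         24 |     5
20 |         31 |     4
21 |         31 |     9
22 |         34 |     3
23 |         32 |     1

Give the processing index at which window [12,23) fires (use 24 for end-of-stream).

15

i=0 t=2 v=9: → [2,13),[0,11); WM=1
i=1 t=3 v=9: → [2,13),[0,11); WM=2
i=2 t=3 v=9: → [2,13),[0,11); WM=2
i=3 t=4 v=9: → [4,15),[2,13),[0,11); WM=3
i=4 t=5 v=3: → [4,15),[2,13),[0,11); WM=4
i=5 t=3 v=1: → [2,13),[0,11); WM=4
i=6 t=4 v=1: → [4,15),[2,13),[0,11); WM=4
i=7 t=1 v=5: → [0,11); WM=4
i=8 t=7 v=4: → [6,17),[4,15),[2,13),[0,11); WM=6
i=9 t=13 v=9: → [12,23),[10,21),[8,19),[6,17),[4,15); WM=12; [0,11) fires=9
i=10 t=13 v=9: → [12,23),[10,21),[8,19),[6,17),[4,15); WM=12
i=11 t=16 v=6: → [16,27),[14,25),[12,23),[10,21),[8,19),[6,17); WM=15; [2,13) fires=8 [4,15) fires=6
i=12 t=18 v=4: → [18,29),[16,27),[14,25),[12,23),[10,21),[8,19); WM=17; [6,17) fires=4
i=13 t=19 v=3: → [18,29),[16,27),[14,25),[12,23),[10,21); WM=18
i=14 t=19 v=4: → [18,29),[16,27),[14,25),[12,23),[10,21); WM=18
i=15 t=25 v=1: → [24,35),[22,33),[20,31),[18,29),[16,27); WM=24; [8,19) fires=4 [10,21) fires=6 [12,23) fires=6
i=16 t=27 v=3: → [26,37),[24,35),[22,33),[20,31),[18,29); WM=26; [14,25) fires=4
i=17 t=27 v=7: → [26,37),[24,35),[22,33),[20,31),[18,29); WM=26
i=18 t=28 v=9: → [28,39),[26,37),[24,35),[22,33),[20,31),[18,29); WM=27; [16,27) fires=5
i=19 t=24 v=5: → [24,35),[22,33),[20,31),[18,29),[16,27),[14,25); WM=27
i=20 t=31 v=4: → [30,41),[28,39),[26,37),[24,35),[22,33); WM=30; [18,29) fires=8
i=21 t=31 v=9: → [30,41),[28,39),[26,37),[24,35),[22,33); WM=30
i=22 t=34 v=3: → [34,45),[32,43),[30,41),[28,39),[26,37),[24,35); WM=33; [20,31) fires=5 [22,33) fires=7
i=23 t=32 v=1: → [32,43),[30,41),[28,39),[26,37),[24,35),[22,33); WM=33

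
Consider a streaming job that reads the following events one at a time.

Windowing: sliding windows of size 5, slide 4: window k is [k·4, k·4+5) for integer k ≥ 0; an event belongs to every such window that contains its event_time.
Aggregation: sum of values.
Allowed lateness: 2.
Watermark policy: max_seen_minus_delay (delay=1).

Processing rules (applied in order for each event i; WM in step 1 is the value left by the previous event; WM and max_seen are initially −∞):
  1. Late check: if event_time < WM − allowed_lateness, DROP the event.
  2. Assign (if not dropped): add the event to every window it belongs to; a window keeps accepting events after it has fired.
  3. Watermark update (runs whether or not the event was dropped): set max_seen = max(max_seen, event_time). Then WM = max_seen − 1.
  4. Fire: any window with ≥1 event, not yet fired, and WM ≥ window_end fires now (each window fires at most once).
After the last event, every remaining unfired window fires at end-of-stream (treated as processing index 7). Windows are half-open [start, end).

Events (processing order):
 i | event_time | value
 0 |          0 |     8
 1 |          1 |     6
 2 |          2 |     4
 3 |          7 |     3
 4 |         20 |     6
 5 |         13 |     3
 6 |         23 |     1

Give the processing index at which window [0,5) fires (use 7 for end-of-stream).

3

i=0 t=0 v=8: → [0,5); WM=-1
i=1 t=1 v=6: → [0,5); WM=0
i=2 t=2 v=4: → [0,5); WM=1
i=3 t=7 v=3: → [4,9); WM=6; [0,5) fires=18
i=4 t=20 v=6: → [20,25),[16,21); WM=19; [4,9) fires=3
i=5 t=13 v=3: DROP (t<19-2); WM=19
i=6 t=23 v=1: → [20,25); WM=22; [16,21) fires=6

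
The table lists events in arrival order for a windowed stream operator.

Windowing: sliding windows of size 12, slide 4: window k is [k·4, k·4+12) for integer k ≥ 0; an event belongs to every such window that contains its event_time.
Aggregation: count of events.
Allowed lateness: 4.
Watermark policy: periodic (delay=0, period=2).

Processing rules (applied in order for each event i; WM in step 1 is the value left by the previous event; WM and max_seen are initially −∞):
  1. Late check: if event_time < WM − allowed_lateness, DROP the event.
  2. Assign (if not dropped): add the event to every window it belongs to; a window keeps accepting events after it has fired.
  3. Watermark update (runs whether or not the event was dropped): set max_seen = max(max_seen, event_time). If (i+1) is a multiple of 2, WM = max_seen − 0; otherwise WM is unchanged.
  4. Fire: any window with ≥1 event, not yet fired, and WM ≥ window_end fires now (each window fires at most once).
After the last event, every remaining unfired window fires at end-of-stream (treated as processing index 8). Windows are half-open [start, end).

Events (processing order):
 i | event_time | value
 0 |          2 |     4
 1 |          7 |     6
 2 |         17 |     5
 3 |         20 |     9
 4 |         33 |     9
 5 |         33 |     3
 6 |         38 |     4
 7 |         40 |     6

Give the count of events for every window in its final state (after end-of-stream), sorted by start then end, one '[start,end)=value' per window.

[0,12)=2 [4,16)=1 [8,20)=1 [12,24)=2 [16,28)=2 [20,32)=1 [24,36)=2 [28,40)=3 [32,44)=4 [36,48)=2 [40,52)=1

i=0 t=2 v=4: → [0,12); WM=−∞
i=1 t=7 v=6: → [4,16),[0,12); WM=7
i=2 t=17 v=5: → [16,28),[12,24),[8,20); WM=7
i=3 t=20 v=9: → [20,32),[16,28),[12,24); WM=20; [0,12) fires=2 [4,16) fires=1 [8,20) fires=1
i=4 t=33 v=9: → [32,44),[28,40),[24,36); WM=20
i=5 t=33 v=3: → [32,44),[28,40),[24,36); WM=33; [12,24) fires=2 [16,28) fires=2 [20,32) fires=1
i=6 t=38 v=4: → [36,48),[32,44),[28,40); WM=33
i=7 t=40 v=6: → [40,52),[36,48),[32,44); WM=40; [24,36) fires=2 [28,40) fires=3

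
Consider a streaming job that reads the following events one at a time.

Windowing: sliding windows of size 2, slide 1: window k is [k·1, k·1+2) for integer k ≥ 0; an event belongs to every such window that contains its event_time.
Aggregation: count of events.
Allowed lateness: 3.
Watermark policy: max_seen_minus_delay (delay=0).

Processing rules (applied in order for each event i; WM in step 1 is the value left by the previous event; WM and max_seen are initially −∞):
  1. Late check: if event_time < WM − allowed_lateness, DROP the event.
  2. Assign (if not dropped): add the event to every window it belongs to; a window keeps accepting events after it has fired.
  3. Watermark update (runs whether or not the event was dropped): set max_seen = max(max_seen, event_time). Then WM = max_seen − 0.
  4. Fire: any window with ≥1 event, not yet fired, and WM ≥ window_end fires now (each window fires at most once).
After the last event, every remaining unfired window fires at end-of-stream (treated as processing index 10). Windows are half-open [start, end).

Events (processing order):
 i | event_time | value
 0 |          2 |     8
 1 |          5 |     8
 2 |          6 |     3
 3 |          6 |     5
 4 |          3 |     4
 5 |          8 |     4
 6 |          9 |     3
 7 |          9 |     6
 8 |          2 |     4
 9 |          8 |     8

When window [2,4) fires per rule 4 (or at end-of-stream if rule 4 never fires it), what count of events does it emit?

1

i=0 t=2 v=8: → [2,4),[1,3); WM=2
i=1 t=5 v=8: → [5,7),[4,6); WM=5; [1,3) fires=1 [2,4) fires=1
i=2 t=6 v=3: → [6,8),[5,7); WM=6; [4,6) fires=1
i=3 t=6 v=5: → [6,8),[5,7); WM=6
i=4 t=3 v=4: → [3,5),[2,4); WM=6; [3,5) fires=1
i=5 t=8 v=4: → [8,10),[7,9); WM=8; [5,7) fires=3 [6,8) fires=2
i=6 t=9 v=3: → [9,11),[8,10); WM=9; [7,9) fires=1
i=7 t=9 v=6: → [9,11),[8,10); WM=9
i=8 t=2 v=4: DROP (t<9-3); WM=9
i=9 t=8 v=8: → [8,10),[7,9); WM=9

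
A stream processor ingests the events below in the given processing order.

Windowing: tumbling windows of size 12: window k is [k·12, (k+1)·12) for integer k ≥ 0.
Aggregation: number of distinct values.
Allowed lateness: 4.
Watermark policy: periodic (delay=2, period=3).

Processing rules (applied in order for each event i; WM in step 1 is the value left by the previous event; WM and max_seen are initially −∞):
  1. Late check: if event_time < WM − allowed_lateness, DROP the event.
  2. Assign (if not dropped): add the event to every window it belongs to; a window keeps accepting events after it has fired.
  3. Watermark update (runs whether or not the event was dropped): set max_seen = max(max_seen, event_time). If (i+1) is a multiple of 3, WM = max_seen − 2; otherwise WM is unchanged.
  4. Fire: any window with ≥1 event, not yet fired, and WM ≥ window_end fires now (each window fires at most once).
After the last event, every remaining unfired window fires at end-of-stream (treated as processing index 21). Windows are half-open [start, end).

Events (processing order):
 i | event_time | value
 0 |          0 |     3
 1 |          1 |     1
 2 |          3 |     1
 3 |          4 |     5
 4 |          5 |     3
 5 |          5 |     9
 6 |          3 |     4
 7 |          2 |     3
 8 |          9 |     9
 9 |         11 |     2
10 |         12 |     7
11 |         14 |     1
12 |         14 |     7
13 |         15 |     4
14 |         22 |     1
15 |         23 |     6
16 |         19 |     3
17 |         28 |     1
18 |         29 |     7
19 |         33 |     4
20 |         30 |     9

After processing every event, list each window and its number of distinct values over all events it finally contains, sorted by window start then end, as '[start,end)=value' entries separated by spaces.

[0,12)=6 [12,24)=5 [24,36)=4

i=0 t=0 v=3: → [0,12); WM=−∞
i=1 t=1 v=1: → [0,12); WM=−∞
i=2 t=3 v=1: → [0,12); WM=1
i=3 t=4 v=5: → [0,12); WM=1
i=4 t=5 v=3: → [0,12); WM=1
i=5 t=5 v=9: → [0,12); WM=3
i=6 t=3 v=4: → [0,12); WM=3
i=7 t=2 v=3: → [0,12); WM=3
i=8 t=9 v=9: → [0,12); WM=7
i=9 t=11 v=2: → [0,12); WM=7
i=10 t=12 v=7: → [12,24); WM=7
i=11 t=14 v=1: → [12,24); WM=12; [0,12) fires=6
i=12 t=14 v=7: → [12,24); WM=12
i=13 t=15 v=4: → [12,24); WM=12
i=14 t=22 v=1: → [12,24); WM=20
i=15 t=23 v=6: → [12,24); WM=20
i=16 t=19 v=3: → [12,24); WM=20
i=17 t=28 v=1: → [24,36); WM=26; [12,24) fires=5
i=18 t=29 v=7: → [24,36); WM=26
i=19 t=33 v=4: → [24,36); WM=26
i=20 t=30 v=9: → [24,36); WM=31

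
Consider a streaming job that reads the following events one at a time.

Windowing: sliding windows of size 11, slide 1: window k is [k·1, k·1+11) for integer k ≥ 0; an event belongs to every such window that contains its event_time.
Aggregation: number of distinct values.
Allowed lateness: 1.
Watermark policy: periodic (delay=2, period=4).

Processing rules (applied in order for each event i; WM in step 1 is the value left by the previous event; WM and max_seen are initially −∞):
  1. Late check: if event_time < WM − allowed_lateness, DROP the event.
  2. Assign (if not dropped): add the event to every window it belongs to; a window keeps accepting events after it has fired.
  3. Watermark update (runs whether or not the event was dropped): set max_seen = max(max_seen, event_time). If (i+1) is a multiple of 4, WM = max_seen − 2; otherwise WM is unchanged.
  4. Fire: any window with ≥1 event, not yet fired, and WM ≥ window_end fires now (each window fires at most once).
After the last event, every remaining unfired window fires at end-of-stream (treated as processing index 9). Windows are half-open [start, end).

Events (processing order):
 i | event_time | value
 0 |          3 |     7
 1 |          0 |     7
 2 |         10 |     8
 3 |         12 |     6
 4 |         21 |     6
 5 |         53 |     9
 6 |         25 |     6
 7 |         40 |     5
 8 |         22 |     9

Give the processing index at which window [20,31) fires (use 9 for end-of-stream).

7

i=0 t=3 v=7: → [3,14),[2,13),[1,12),[0,11); WM=−∞
i=1 t=0 v=7: → [0,11); WM=−∞
i=2 t=10 v=8: → [10,21),[9,20),[8,19),[7,18),[6,17),[5,16),[4,15),[3,14),[2,13),[1,12),[0,11); WM=−∞
i=3 t=12 v=6: → [12,23),[11,22),[10,21),[9,20),[8,19),[7,18),[6,17),[5,16),[4,15),[3,14),[2,13); WM=10
i=4 t=21 v=6: → [21,32),[20,31),[19,30),[18,29),[17,28),[16,27),[15,26),[14,25),[13,24),[12,23),[11,22); WM=10
i=5 t=53 v=9: → [53,64),[52,63),[51,62),[50,61),[49,60),[48,59),[47,58),[46,57),[45,56),[44,55),[43,54); WM=10
i=6 t=25 v=6: → [25,36),[24,35),[23,34),[22,33),[21,32),[20,31),[19,30),[18,29),[17,28),[16,27),[15,26); WM=10
i=7 t=40 v=5: → [40,51),[39,50),[38,49),[37,48),[36,47),[35,46),[34,45),[33,44),[32,43),[31,42),[30,41); WM=51; [0,11) fires=2 [1,12) fires=2 [2,13) fires=3 [3,14) fires=3 [4,15) fires=2 [5,16) fires=2 [6,17) fires=2 [7,18) fires=2 [8,19) fires=2 [9,20) fires=2 [10,21) fires=2 [11,22) fires=1 [12,23) fires=1 [13,24) fires=1 [14,25) fires=1 [15,26) fires=1 [16,27) fires=1 [17,28) fires=1 [18,29) fires=1 [19,30) fires=1 [20,31) fires=1 [21,32) fires=1 [22,33) fires=1 [23,34) fires=1 [24,35) fires=1 [25,36) fires=1 [30,41) fires=1 [31,42) fires=1 [32,43) fires=1 [33,44) fires=1 [34,45) fires=1 [35,46) fires=1 [36,47) fires=1 [37,48) fires=1 [38,49) fires=1 [39,50) fires=1 [40,51) fires=1
i=8 t=22 v=9: DROP (t<51-1); WM=51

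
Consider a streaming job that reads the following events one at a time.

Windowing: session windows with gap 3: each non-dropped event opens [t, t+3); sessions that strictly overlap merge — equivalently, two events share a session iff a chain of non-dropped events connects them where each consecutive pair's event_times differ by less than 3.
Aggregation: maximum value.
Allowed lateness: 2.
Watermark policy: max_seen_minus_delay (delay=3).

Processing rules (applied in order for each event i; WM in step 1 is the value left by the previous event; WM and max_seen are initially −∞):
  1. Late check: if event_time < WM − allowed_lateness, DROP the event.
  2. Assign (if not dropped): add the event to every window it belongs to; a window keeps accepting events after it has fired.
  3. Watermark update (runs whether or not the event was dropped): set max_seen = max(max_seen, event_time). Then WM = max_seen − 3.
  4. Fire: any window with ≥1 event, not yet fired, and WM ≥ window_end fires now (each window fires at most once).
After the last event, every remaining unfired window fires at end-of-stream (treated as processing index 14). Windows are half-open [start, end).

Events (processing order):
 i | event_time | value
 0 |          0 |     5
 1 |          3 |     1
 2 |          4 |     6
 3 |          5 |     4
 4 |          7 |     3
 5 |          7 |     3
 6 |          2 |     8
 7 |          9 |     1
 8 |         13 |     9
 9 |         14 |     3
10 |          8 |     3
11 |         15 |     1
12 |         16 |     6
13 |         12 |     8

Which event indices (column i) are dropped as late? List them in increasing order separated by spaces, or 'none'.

10

i=0 t=0 v=5: → [0,3); WM=-3
i=1 t=3 v=1: → [3,6); WM=0
i=2 t=4 v=6: → [3,7); WM=1
i=3 t=5 v=4: → [3,8); WM=2
i=4 t=7 v=3: → [3,10); WM=4
i=5 t=7 v=3: → [3,10); WM=4
i=6 t=2 v=8: → [0,10); WM=4
i=7 t=9 v=1: → [0,12); WM=6
i=8 t=13 v=9: → [13,16); WM=10
i=9 t=14 v=3: → [13,17); WM=11
i=10 t=8 v=3: DROP (t<11-2); WM=11
i=11 t=15 v=1: → [13,18); WM=12
i=12 t=16 v=6: → [13,19); WM=13
i=13 t=12 v=8: → [12,19); WM=13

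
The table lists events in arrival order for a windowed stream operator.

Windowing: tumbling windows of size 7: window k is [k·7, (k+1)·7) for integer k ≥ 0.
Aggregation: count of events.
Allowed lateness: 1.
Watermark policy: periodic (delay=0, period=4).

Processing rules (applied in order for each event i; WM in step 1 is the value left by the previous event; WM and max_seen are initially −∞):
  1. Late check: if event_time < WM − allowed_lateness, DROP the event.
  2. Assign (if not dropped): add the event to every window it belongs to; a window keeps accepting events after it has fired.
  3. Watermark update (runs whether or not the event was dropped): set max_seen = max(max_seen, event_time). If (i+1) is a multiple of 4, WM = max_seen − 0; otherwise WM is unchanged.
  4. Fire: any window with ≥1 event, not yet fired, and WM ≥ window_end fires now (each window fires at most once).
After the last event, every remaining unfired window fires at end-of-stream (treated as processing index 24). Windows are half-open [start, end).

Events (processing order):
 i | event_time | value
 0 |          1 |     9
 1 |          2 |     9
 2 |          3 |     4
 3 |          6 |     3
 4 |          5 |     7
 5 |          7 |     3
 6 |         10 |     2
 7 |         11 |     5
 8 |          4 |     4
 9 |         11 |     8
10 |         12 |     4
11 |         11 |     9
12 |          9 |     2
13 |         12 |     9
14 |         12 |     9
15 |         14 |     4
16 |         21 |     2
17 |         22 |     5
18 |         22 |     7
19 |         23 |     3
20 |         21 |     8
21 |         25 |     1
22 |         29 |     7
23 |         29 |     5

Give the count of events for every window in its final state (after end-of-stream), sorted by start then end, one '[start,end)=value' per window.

[0,7)=5 [7,14)=8 [14,21)=1 [21,28)=5 [28,35)=2

i=0 t=1 v=9: → [0,7); WM=−∞
i=1 t=2 v=9: → [0,7); WM=−∞
i=2 t=3 v=4: → [0,7); WM=−∞
i=3 t=6 v=3: → [0,7); WM=6
i=4 t=5 v=7: → [0,7); WM=6
i=5 t=7 v=3: → [7,14); WM=6
i=6 t=10 v=2: → [7,14); WM=6
i=7 t=11 v=5: → [7,14); WM=11; [0,7) fires=5
i=8 t=4 v=4: DROP (t<11-1); WM=11
i=9 t=11 v=8: → [7,14); WM=11
i=10 t=12 v=4: → [7,14); WM=11
i=11 t=11 v=9: → [7,14); WM=12
i=12 t=9 v=2: DROP (t<12-1); WM=12
i=13 t=12 v=9: → [7,14); WM=12
i=14 t=12 v=9: → [7,14); WM=12
i=15 t=14 v=4: → [14,21); WM=14; [7,14) fires=8
i=16 t=21 v=2: → [21,28); WM=14
i=17 t=22 v=5: → [21,28); WM=14
i=18 t=22 v=7: → [21,28); WM=14
i=19 t=23 v=3: → [21,28); WM=23; [14,21) fires=1
i=20 t=21 v=8: DROP (t<23-1); WM=23
i=21 t=25 v=1: → [21,28); WM=23
i=22 t=29 v=7: → [28,35); WM=23
i=23 t=29 v=5: → [28,35); WM=29; [21,28) fires=5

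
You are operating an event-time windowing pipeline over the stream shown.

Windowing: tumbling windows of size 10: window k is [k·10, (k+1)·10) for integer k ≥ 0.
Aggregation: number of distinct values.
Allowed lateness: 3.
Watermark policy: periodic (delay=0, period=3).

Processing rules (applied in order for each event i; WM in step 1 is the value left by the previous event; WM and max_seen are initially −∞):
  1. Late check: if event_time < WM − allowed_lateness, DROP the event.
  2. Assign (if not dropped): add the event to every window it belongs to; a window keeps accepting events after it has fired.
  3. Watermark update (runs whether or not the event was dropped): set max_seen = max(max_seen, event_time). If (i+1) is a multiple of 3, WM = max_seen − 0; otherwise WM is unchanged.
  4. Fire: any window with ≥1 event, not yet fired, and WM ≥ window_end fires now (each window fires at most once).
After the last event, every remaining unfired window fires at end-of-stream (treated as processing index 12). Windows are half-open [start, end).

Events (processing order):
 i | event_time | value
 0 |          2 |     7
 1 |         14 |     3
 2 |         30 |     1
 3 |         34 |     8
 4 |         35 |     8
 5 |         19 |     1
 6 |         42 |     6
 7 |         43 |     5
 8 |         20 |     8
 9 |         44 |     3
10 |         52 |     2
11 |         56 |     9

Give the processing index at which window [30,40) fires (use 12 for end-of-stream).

i=0 t=2 v=7: → [0,10); WM=−∞
i=1 t=14 v=3: → [10,20); WM=−∞
i=2 t=30 v=1: → [30,40); WM=30; [0,10) fires=1 [10,20) fires=1
i=3 t=34 v=8: → [30,40); WM=30
i=4 t=35 v=8: → [30,40); WM=30
i=5 t=19 v=1: DROP (t<30-3); WM=35
i=6 t=42 v=6: → [40,50); WM=35
i=7 t=43 v=5: → [40,50); WM=35
i=8 t=20 v=8: DROP (t<35-3); WM=43; [30,40) fires=2
i=9 t=44 v=3: → [40,50); WM=43
i=10 t=52 v=2: → [50,60); WM=43
i=11 t=56 v=9: → [50,60); WM=56; [40,50) fires=3

8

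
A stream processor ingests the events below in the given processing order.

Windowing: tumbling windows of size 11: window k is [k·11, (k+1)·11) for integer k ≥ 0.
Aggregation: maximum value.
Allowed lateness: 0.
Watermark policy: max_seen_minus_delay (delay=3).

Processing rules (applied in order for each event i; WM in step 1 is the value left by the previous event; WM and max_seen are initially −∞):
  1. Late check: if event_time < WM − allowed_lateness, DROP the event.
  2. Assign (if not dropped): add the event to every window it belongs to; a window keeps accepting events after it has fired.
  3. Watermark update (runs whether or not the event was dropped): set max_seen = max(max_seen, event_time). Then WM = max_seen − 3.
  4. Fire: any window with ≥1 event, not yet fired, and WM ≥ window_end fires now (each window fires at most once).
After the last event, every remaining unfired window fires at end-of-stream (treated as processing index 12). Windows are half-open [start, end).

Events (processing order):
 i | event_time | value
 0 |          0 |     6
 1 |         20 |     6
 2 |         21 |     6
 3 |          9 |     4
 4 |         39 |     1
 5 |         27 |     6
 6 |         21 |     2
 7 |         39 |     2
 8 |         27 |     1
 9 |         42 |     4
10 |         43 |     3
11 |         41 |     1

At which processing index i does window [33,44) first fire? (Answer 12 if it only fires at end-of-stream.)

12

i=0 t=0 v=6: → [0,11); WM=-3
i=1 t=20 v=6: → [11,22); WM=17; [0,11) fires=6
i=2 t=21 v=6: → [11,22); WM=18
i=3 t=9 v=4: DROP (t<18-0); WM=18
i=4 t=39 v=1: → [33,44); WM=36; [11,22) fires=6
i=5 t=27 v=6: DROP (t<36-0); WM=36
i=6 t=21 v=2: DROP (t<36-0); WM=36
i=7 t=39 v=2: → [33,44); WM=36
i=8 t=27 v=1: DROP (t<36-0); WM=36
i=9 t=42 v=4: → [33,44); WM=39
i=10 t=43 v=3: → [33,44); WM=40
i=11 t=41 v=1: → [33,44); WM=40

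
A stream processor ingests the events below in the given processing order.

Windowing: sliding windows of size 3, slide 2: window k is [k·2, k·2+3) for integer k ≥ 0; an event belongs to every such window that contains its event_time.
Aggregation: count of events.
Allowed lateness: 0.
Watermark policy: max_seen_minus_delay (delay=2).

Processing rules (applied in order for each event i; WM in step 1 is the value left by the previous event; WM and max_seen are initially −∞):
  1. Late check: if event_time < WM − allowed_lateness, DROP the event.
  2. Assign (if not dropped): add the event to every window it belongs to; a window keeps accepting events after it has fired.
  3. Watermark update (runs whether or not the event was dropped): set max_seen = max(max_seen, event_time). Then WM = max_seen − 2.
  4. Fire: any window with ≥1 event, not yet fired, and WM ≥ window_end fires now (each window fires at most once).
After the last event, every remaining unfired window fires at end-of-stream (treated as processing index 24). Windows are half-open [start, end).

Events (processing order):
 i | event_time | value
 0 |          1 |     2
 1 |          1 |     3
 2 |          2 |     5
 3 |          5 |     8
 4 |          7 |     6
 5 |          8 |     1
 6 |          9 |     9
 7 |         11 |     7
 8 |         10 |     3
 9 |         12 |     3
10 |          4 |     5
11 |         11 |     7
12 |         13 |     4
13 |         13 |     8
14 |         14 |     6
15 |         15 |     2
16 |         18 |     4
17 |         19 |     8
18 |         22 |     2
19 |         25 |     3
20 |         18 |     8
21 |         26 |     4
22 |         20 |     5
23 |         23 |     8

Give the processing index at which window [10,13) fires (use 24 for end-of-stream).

i=0 t=1 v=2: → [0,3); WM=-1
i=1 t=1 v=3: → [0,3); WM=-1
i=2 t=2 v=5: → [2,5),[0,3); WM=0
i=3 t=5 v=8: → [4,7); WM=3; [0,3) fires=3
i=4 t=7 v=6: → [6,9); WM=5; [2,5) fires=1
i=5 t=8 v=1: → [8,11),[6,9); WM=6
i=6 t=9 v=9: → [8,11); WM=7; [4,7) fires=1
i=7 t=11 v=7: → [10,13); WM=9; [6,9) fires=2
i=8 t=10 v=3: → [10,13),[8,11); WM=9
i=9 t=12 v=3: → [12,15),[10,13); WM=10
i=10 t=4 v=5: DROP (t<10-0); WM=10
i=11 t=11 v=7: → [10,13); WM=10
i=12 t=13 v=4: → [12,15); WM=11; [8,11) fires=3
i=13 t=13 v=8: → [12,15); WM=11
i=14 t=14 v=6: → [14,17),[12,15); WM=12
i=15 t=15 v=2: → [14,17); WM=13; [10,13) fires=4
i=16 t=18 v=4: → [18,21),[16,19); WM=16; [12,15) fires=4
i=17 t=19 v=8: → [18,21); WM=17; [14,17) fires=2
i=18 t=22 v=2: → [22,25),[20,23); WM=20; [16,19) fires=1
i=19 t=25 v=3: → [24,27); WM=23; [18,21) fires=2 [20,23) fires=1
i=20 t=18 v=8: DROP (t<23-0); WM=23
i=21 t=26 v=4: → [26,29),[24,27); WM=24
i=22 t=20 v=5: DROP (t<24-0); WM=24
i=23 t=23 v=8: DROP (t<24-0); WM=24

15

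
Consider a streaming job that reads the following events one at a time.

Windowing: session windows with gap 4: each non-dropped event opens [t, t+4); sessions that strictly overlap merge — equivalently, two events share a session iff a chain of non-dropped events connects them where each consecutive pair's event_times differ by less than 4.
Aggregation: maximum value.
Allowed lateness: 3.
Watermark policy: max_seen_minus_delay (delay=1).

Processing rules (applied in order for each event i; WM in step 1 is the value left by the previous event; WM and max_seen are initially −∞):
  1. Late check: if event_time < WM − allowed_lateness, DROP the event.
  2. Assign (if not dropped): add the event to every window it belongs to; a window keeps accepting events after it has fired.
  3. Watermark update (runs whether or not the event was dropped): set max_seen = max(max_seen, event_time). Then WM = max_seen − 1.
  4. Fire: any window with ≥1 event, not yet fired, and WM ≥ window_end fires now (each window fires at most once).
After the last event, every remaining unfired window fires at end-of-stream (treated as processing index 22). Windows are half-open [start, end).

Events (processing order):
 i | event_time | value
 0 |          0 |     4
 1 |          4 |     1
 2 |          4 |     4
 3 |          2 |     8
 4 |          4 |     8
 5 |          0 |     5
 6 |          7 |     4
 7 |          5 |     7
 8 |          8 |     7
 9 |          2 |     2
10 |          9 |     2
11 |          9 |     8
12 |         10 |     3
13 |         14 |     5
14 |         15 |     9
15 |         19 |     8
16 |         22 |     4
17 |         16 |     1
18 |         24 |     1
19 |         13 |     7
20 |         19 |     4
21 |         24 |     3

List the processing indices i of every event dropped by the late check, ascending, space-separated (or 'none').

i=0 t=0 v=4: → [0,4); WM=-1
i=1 t=4 v=1: → [4,8); WM=3
i=2 t=4 v=4: → [4,8); WM=3
i=3 t=2 v=8: → [0,8); WM=3
i=4 t=4 v=8: → [0,8); WM=3
i=5 t=0 v=5: → [0,8); WM=3
i=6 t=7 v=4: → [0,11); WM=6
i=7 t=5 v=7: → [0,11); WM=6
i=8 t=8 v=7: → [0,12); WM=7
i=9 t=2 v=2: DROP (t<7-3); WM=7
i=10 t=9 v=2: → [0,13); WM=8
i=11 t=9 v=8: → [0,13); WM=8
i=12 t=10 v=3: → [0,14); WM=9
i=13 t=14 v=5: → [14,18); WM=13
i=14 t=15 v=9: → [14,19); WM=14
i=15 t=19 v=8: → [19,23); WM=18
i=16 t=22 v=4: → [19,26); WM=21
i=17 t=16 v=1: DROP (t<21-3); WM=21
i=18 t=24 v=1: → [19,28); WM=23
i=19 t=13 v=7: DROP (t<23-3); WM=23
i=20 t=19 v=4: DROP (t<23-3); WM=23
i=21 t=24 v=3: → [19,28); WM=23

9 17 19 20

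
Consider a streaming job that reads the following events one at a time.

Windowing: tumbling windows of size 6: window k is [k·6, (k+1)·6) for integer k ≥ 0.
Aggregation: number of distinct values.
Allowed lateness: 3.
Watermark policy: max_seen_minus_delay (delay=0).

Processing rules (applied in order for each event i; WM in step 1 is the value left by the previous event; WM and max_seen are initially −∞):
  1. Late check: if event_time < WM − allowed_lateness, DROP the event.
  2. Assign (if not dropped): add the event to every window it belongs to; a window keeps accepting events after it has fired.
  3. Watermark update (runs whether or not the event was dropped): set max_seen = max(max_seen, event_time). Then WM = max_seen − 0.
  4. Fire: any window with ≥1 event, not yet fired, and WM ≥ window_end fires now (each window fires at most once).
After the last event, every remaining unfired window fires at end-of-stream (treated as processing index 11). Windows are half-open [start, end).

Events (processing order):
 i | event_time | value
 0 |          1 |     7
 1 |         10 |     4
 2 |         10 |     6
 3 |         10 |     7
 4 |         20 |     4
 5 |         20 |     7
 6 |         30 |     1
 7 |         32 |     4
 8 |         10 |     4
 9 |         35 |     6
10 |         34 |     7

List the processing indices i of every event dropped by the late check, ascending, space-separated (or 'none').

i=0 t=1 v=7: → [0,6); WM=1
i=1 t=10 v=4: → [6,12); WM=10; [0,6) fires=1
i=2 t=10 v=6: → [6,12); WM=10
i=3 t=10 v=7: → [6,12); WM=10
i=4 t=20 v=4: → [18,24); WM=20; [6,12) fires=3
i=5 t=20 v=7: → [18,24); WM=20
i=6 t=30 v=1: → [30,36); WM=30; [18,24) fires=2
i=7 t=32 v=4: → [30,36); WM=32
i=8 t=10 v=4: DROP (t<32-3); WM=32
i=9 t=35 v=6: → [30,36); WM=35
i=10 t=34 v=7: → [30,36); WM=35

8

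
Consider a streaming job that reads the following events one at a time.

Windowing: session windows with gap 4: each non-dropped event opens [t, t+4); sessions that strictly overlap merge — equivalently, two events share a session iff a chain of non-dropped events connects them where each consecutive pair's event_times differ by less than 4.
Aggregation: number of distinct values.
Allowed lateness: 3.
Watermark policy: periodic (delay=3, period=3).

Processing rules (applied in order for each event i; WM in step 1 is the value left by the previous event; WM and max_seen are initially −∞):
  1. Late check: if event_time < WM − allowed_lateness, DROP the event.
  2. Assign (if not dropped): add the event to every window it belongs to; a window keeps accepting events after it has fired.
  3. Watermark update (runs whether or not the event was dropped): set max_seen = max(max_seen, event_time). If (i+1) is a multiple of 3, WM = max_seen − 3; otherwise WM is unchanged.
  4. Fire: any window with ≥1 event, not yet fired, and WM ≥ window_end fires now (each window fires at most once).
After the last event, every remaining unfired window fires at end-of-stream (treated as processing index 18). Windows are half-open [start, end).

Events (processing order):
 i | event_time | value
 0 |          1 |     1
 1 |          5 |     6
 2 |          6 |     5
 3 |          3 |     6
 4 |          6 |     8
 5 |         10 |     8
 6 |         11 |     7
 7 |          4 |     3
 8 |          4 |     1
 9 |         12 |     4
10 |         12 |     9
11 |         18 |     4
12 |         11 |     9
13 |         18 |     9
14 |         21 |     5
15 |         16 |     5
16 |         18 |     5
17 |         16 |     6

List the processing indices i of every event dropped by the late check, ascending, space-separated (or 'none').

i=0 t=1 v=1: → [1,5); WM=−∞
i=1 t=5 v=6: → [5,9); WM=−∞
i=2 t=6 v=5: → [5,10); WM=3
i=3 t=3 v=6: → [1,10); WM=3
i=4 t=6 v=8: → [1,10); WM=3
i=5 t=10 v=8: → [10,14); WM=7
i=6 t=11 v=7: → [10,15); WM=7
i=7 t=4 v=3: → [1,10); WM=7
i=8 t=4 v=1: → [1,10); WM=8
i=9 t=12 v=4: → [10,16); WM=8
i=10 t=12 v=9: → [10,16); WM=8
i=11 t=18 v=4: → [18,22); WM=15
i=12 t=11 v=9: DROP (t<15-3); WM=15
i=13 t=18 v=9: → [18,22); WM=15
i=14 t=21 v=5: → [18,25); WM=18
i=15 t=16 v=5: → [16,25); WM=18
i=16 t=18 v=5: → [16,25); WM=18
i=17 t=16 v=6: → [16,25); WM=18

12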